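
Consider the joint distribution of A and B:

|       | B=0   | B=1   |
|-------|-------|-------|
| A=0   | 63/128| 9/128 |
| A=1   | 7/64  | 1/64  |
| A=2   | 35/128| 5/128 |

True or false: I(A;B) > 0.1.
Marginal P(A) (row sums):
  P(A=0) = 63/128 + 9/128 = 9/16
  P(A=1) = 7/64 + 1/64 = 1/8
  P(A=2) = 35/128 + 5/128 = 5/16
Marginal P(B) (column sums):
  P(B=0) = 63/128 + 7/64 + 35/128 = 7/8
  P(B=1) = 9/128 + 1/64 + 5/128 = 1/8

H(A) = -[(9/16)·log₂(9/16) + (1/8)·log₂(1/8) + (5/16)·log₂(5/16)]
  = 0.4669 + 0.3750 + 0.5244
  = 1.3663 bits
H(B) = -[(7/8)·log₂(7/8) + (1/8)·log₂(1/8)]
  = 0.1686 + 0.3750
  = 0.5436 bits
H(A,B) = -[(63/128)·log₂(63/128) + (9/128)·log₂(9/128) + (7/64)·log₂(7/64) + (1/64)·log₂(1/64) + (35/128)·log₂(35/128) + (5/128)·log₂(5/128)]
  = 0.5034 + 0.2693 + 0.3492 + 0.0938 + 0.5115 + 0.1827
  = 1.9099 bits

I(A;B) = H(A) + H(B) - H(A,B)
  = 1.3663 + 0.5436 - 1.9099
  = 0.0000 bits

False. I(A;B) = 0.0000 bits, which is ≤ 0.1 bits.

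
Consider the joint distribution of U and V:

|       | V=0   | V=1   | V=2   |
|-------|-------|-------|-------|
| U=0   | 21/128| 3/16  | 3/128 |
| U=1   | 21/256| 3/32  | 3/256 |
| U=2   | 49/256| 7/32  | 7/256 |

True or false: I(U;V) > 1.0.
Marginal P(U) (row sums):
  P(U=0) = 21/128 + 3/16 + 3/128 = 3/8
  P(U=1) = 21/256 + 3/32 + 3/256 = 3/16
  P(U=2) = 49/256 + 7/32 + 7/256 = 7/16
Marginal P(V) (column sums):
  P(V=0) = 21/128 + 21/256 + 49/256 = 7/16
  P(V=1) = 3/16 + 3/32 + 7/32 = 1/2
  P(V=2) = 3/128 + 3/256 + 7/256 = 1/16

H(U) = -[(3/8)·log₂(3/8) + (3/16)·log₂(3/16) + (7/16)·log₂(7/16)]
  = 0.5306 + 0.4528 + 0.5218
  = 1.5052 bits
H(V) = -[(7/16)·log₂(7/16) + (1/2)·log₂(1/2) + (1/16)·log₂(1/16)]
  = 0.5218 + 0.5000 + 0.2500
  = 1.2718 bits
H(U,V) = -[(21/128)·log₂(21/128) + (3/16)·log₂(3/16) + (3/128)·log₂(3/128) + (21/256)·log₂(21/256) + (3/32)·log₂(3/32) + (3/256)·log₂(3/256) + (49/256)·log₂(49/256) + (7/32)·log₂(7/32) + (7/256)·log₂(7/256)]
  = 0.4278 + 0.4528 + 0.1269 + 0.2959 + 0.3202 + 0.0752 + 0.4566 + 0.4796 + 0.1420
  = 2.7770 bits

I(U;V) = H(U) + H(V) - H(U,V)
  = 1.5052 + 1.2718 - 2.7770
  = 0.0000 bits

False. I(U;V) = 0.0000 bits, which is ≤ 1.0 bits.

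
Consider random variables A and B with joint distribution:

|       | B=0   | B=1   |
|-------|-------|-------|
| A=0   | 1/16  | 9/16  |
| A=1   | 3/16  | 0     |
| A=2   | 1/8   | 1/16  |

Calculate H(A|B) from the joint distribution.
Marginal P(B) (column sums):
  P(B=0) = 1/16 + 3/16 + 1/8 = 3/8
  P(B=1) = 9/16 + 0 + 1/16 = 5/8

H(A|B) = -Σ P(A,B)·log₂ P(A|B), where P(A|B) = P(A,B) / P(B)
  (cells with P(A,B) = 0 contribute 0)
  (A=0,B=0): P(A|B) = (1/16)/(3/8) = 1/6;  -(1/16)·log₂(1/6) = 0.1616
  (A=0,B=1): P(A|B) = (9/16)/(5/8) = 9/10;  -(9/16)·log₂(9/10) = 0.0855
  (A=1,B=0): P(A|B) = (3/16)/(3/8) = 1/2;  -(3/16)·log₂(1/2) = 0.1875
  (A=2,B=0): P(A|B) = (1/8)/(3/8) = 1/3;  -(1/8)·log₂(1/3) = 0.1981
  (A=2,B=1): P(A|B) = (1/16)/(5/8) = 1/10;  -(1/16)·log₂(1/10) = 0.2076
H(A|B) = 0.1616 + 0.0855 + 0.1875 + 0.1981 + 0.2076
  = 0.8403 bits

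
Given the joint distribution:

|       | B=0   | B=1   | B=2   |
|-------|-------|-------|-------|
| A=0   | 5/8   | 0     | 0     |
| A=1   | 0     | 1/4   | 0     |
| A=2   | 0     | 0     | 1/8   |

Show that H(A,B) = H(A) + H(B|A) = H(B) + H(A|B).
Marginal P(A) (row sums):
  P(A=0) = 5/8 + 0 + 0 = 5/8
  P(A=1) = 0 + 1/4 + 0 = 1/4
  P(A=2) = 0 + 0 + 1/8 = 1/8
Marginal P(B) (column sums):
  P(B=0) = 5/8 + 0 + 0 = 5/8
  P(B=1) = 0 + 1/4 + 0 = 1/4
  P(B=2) = 0 + 0 + 1/8 = 1/8

Decomposition 1: H(A) + H(B|A)
H(A) = -[(5/8)·log₂(5/8) + (1/4)·log₂(1/4) + (1/8)·log₂(1/8)]
  = 0.4238 + 0.5000 + 0.3750
  = 1.2988 bits
H(B|A) = -Σ P(A,B)·log₂ P(B|A), where P(B|A) = P(A,B) / P(A)
  (cells with P(A,B) = 0 contribute 0)
  (A=0,B=0): P(B|A) = (5/8)/(5/8) = 1;  -(5/8)·log₂(1) = 0.0000
  (A=1,B=1): P(B|A) = (1/4)/(1/4) = 1;  -(1/4)·log₂(1) = 0.0000
  (A=2,B=2): P(B|A) = (1/8)/(1/8) = 1;  -(1/8)·log₂(1) = 0.0000
H(B|A) = 0.0000 + 0.0000 + 0.0000
  = 0.0000 bits
H(A) + H(B|A) = 1.2988 + 0.0000 = 1.2988 bits

Decomposition 2: H(B) + H(A|B)
H(B) = -[(5/8)·log₂(5/8) + (1/4)·log₂(1/4) + (1/8)·log₂(1/8)]
  = 0.4238 + 0.5000 + 0.3750
  = 1.2988 bits
H(A|B) = -Σ P(A,B)·log₂ P(A|B), where P(A|B) = P(A,B) / P(B)
  (cells with P(A,B) = 0 contribute 0)
  (A=0,B=0): P(A|B) = (5/8)/(5/8) = 1;  -(5/8)·log₂(1) = 0.0000
  (A=1,B=1): P(A|B) = (1/4)/(1/4) = 1;  -(1/4)·log₂(1) = 0.0000
  (A=2,B=2): P(A|B) = (1/8)/(1/8) = 1;  -(1/8)·log₂(1) = 0.0000
H(A|B) = 0.0000 + 0.0000 + 0.0000
  = 0.0000 bits
H(B) + H(A|B) = 1.2988 + 0.0000 = 1.2988 bits

Direct computation of the joint entropy:
H(A,B) = -[(5/8)·log₂(5/8) + (1/4)·log₂(1/4) + (1/8)·log₂(1/8)]
  = 0.4238 + 0.5000 + 0.3750
  = 1.2988 bits

All three agree: H(A,B) = 1.2988 bits ✓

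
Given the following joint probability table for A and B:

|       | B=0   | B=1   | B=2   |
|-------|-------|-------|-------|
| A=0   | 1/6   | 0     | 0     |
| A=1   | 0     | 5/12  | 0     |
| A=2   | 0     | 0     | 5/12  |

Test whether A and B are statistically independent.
Marginal P(A) (row sums):
  P(A=0) = 1/6 + 0 + 0 = 1/6
  P(A=1) = 0 + 5/12 + 0 = 5/12
  P(A=2) = 0 + 0 + 5/12 = 5/12
Marginal P(B) (column sums):
  P(B=0) = 1/6 + 0 + 0 = 1/6
  P(B=1) = 0 + 5/12 + 0 = 5/12
  P(B=2) = 0 + 0 + 5/12 = 5/12

A and B are independent iff P(A=i,B=j) = P(A=i)·P(B=j) for every cell.
  P(A=0)·P(B=0) = 1/6 × 1/6 = 1/36, but P(A=0,B=0) = 1/6 ✗

No, A and B are not independent. Quantitatively, I(A;B) > 0:

H(A) = -[(1/6)·log₂(1/6) + (5/12)·log₂(5/12) + (5/12)·log₂(5/12)]
  = 0.4308 + 0.5263 + 0.5263
  = 1.4834 bits
H(B) = -[(1/6)·log₂(1/6) + (5/12)·log₂(5/12) + (5/12)·log₂(5/12)]
  = 0.4308 + 0.5263 + 0.5263
  = 1.4834 bits
H(A,B) = -[(1/6)·log₂(1/6) + (5/12)·log₂(5/12) + (5/12)·log₂(5/12)]
  = 0.4308 + 0.5263 + 0.5263
  = 1.4834 bits
I(A;B) = H(A) + H(B) - H(A,B) = 1.4834 + 1.4834 - 1.4834 = 1.4834 bits > 0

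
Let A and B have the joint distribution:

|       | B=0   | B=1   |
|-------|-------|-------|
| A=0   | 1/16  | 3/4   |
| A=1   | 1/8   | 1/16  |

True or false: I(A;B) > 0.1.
Marginal P(A) (row sums):
  P(A=0) = 1/16 + 3/4 = 13/16
  P(A=1) = 1/8 + 1/16 = 3/16
Marginal P(B) (column sums):
  P(B=0) = 1/16 + 1/8 = 3/16
  P(B=1) = 3/4 + 1/16 = 13/16

H(A) = -[(13/16)·log₂(13/16) + (3/16)·log₂(3/16)]
  = 0.2434 + 0.4528
  = 0.6962 bits
H(B) = -[(3/16)·log₂(3/16) + (13/16)·log₂(13/16)]
  = 0.4528 + 0.2434
  = 0.6962 bits
H(A,B) = -[(1/16)·log₂(1/16) + (3/4)·log₂(3/4) + (1/8)·log₂(1/8) + (1/16)·log₂(1/16)]
  = 0.2500 + 0.3113 + 0.3750 + 0.2500
  = 1.1863 bits

I(A;B) = H(A) + H(B) - H(A,B)
  = 0.6962 + 0.6962 - 1.1863
  = 0.2061 bits

True. I(A;B) = 0.2061 bits, which is > 0.1 bits.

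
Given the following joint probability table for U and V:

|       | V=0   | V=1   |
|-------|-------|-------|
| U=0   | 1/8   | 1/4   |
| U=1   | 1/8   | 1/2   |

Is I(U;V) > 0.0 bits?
Marginal P(U) (row sums):
  P(U=0) = 1/8 + 1/4 = 3/8
  P(U=1) = 1/8 + 1/2 = 5/8
Marginal P(V) (column sums):
  P(V=0) = 1/8 + 1/8 = 1/4
  P(V=1) = 1/4 + 1/2 = 3/4

H(U) = -[(3/8)·log₂(3/8) + (5/8)·log₂(5/8)]
  = 0.5306 + 0.4238
  = 0.9544 bits
H(V) = -[(1/4)·log₂(1/4) + (3/4)·log₂(3/4)]
  = 0.5000 + 0.3113
  = 0.8113 bits
H(U,V) = -[(1/8)·log₂(1/8) + (1/4)·log₂(1/4) + (1/8)·log₂(1/8) + (1/2)·log₂(1/2)]
  = 0.3750 + 0.5000 + 0.3750 + 0.5000
  = 1.7500 bits

I(U;V) = H(U) + H(V) - H(U,V)
  = 0.9544 + 0.8113 - 1.7500
  = 0.0157 bits

Yes. I(U;V) = 0.0157 bits, which is > 0.0 bits.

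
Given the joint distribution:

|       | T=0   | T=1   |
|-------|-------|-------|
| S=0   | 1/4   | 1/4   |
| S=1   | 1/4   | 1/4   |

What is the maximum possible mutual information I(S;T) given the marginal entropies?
The upper bound on mutual information is I(S;T) ≤ min(H(S), H(T)).

Marginal P(S) (row sums):
  P(S=0) = 1/4 + 1/4 = 1/2
  P(S=1) = 1/4 + 1/4 = 1/2
Marginal P(T) (column sums):
  P(T=0) = 1/4 + 1/4 = 1/2
  P(T=1) = 1/4 + 1/4 = 1/2

H(S) = -[(1/2)·log₂(1/2) + (1/2)·log₂(1/2)]
  = 0.5000 + 0.5000
  = 1.0000 bits
H(T) = -[(1/2)·log₂(1/2) + (1/2)·log₂(1/2)]
  = 0.5000 + 0.5000
  = 1.0000 bits

Maximum possible I(S;T) = min(1.0000, 1.0000) = 1.0000 bits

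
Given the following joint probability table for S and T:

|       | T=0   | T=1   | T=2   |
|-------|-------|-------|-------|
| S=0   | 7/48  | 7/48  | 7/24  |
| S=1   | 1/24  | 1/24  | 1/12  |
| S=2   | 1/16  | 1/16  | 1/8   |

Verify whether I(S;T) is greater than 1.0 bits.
Marginal P(S) (row sums):
  P(S=0) = 7/48 + 7/48 + 7/24 = 7/12
  P(S=1) = 1/24 + 1/24 + 1/12 = 1/6
  P(S=2) = 1/16 + 1/16 + 1/8 = 1/4
Marginal P(T) (column sums):
  P(T=0) = 7/48 + 1/24 + 1/16 = 1/4
  P(T=1) = 7/48 + 1/24 + 1/16 = 1/4
  P(T=2) = 7/24 + 1/12 + 1/8 = 1/2

H(S) = -[(7/12)·log₂(7/12) + (1/6)·log₂(1/6) + (1/4)·log₂(1/4)]
  = 0.4536 + 0.4308 + 0.5000
  = 1.3844 bits
H(T) = -[(1/4)·log₂(1/4) + (1/4)·log₂(1/4) + (1/2)·log₂(1/2)]
  = 0.5000 + 0.5000 + 0.5000
  = 1.5000 bits
H(S,T) = -[(7/48)·log₂(7/48) + (7/48)·log₂(7/48) + (7/24)·log₂(7/24) + (1/24)·log₂(1/24) + (1/24)·log₂(1/24) + (1/12)·log₂(1/12) + (1/16)·log₂(1/16) + (1/16)·log₂(1/16) + (1/8)·log₂(1/8)]
  = 0.4051 + 0.4051 + 0.5185 + 0.1910 + 0.1910 + 0.2987 + 0.2500 + 0.2500 + 0.3750
  = 2.8844 bits

I(S;T) = H(S) + H(T) - H(S,T)
  = 1.3844 + 1.5000 - 2.8844
  = 0.0000 bits

No. I(S;T) = 0.0000 bits, which is ≤ 1.0 bits.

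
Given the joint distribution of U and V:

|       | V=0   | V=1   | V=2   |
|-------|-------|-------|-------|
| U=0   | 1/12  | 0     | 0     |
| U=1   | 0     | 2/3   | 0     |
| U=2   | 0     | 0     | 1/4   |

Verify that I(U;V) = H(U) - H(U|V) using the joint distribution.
Left side, from I(U;V) = H(U) + H(V) - H(U,V):
Marginal P(U) (row sums):
  P(U=0) = 1/12 + 0 + 0 = 1/12
  P(U=1) = 0 + 2/3 + 0 = 2/3
  P(U=2) = 0 + 0 + 1/4 = 1/4
Marginal P(V) (column sums):
  P(V=0) = 1/12 + 0 + 0 = 1/12
  P(V=1) = 0 + 2/3 + 0 = 2/3
  P(V=2) = 0 + 0 + 1/4 = 1/4

H(U) = -[(1/12)·log₂(1/12) + (2/3)·log₂(2/3) + (1/4)·log₂(1/4)]
  = 0.2987 + 0.3900 + 0.5000
  = 1.1887 bits
H(V) = -[(1/12)·log₂(1/12) + (2/3)·log₂(2/3) + (1/4)·log₂(1/4)]
  = 0.2987 + 0.3900 + 0.5000
  = 1.1887 bits
H(U,V) = -[(1/12)·log₂(1/12) + (2/3)·log₂(2/3) + (1/4)·log₂(1/4)]
  = 0.2987 + 0.3900 + 0.5000
  = 1.1887 bits

I(U;V) = H(U) + H(V) - H(U,V)
  = 1.1887 + 1.1887 - 1.1887
  = 1.1887 bits

Right side, with H(U|V) computed directly from the conditional probabilities:
H(U|V) = -Σ P(U,V)·log₂ P(U|V), where P(U|V) = P(U,V) / P(V)
  (cells with P(U,V) = 0 contribute 0)
  (U=0,V=0): P(U|V) = (1/12)/(1/12) = 1;  -(1/12)·log₂(1) = 0.0000
  (U=1,V=1): P(U|V) = (2/3)/(2/3) = 1;  -(2/3)·log₂(1) = 0.0000
  (U=2,V=2): P(U|V) = (1/4)/(1/4) = 1;  -(1/4)·log₂(1) = 0.0000
H(U|V) = 0.0000 + 0.0000 + 0.0000
  = 0.0000 bits
H(U) - H(U|V) = 1.1887 - 0.0000 = 1.1887 bits

Both sides equal 1.1887 bits, so I(U;V) = H(U) - H(U|V) ✓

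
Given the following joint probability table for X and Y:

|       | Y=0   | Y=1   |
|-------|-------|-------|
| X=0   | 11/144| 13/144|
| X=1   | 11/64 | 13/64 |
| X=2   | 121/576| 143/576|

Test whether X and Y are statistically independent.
Marginal P(X) (row sums):
  P(X=0) = 11/144 + 13/144 = 1/6
  P(X=1) = 11/64 + 13/64 = 3/8
  P(X=2) = 121/576 + 143/576 = 11/24
Marginal P(Y) (column sums):
  P(Y=0) = 11/144 + 11/64 + 121/576 = 11/24
  P(Y=1) = 13/144 + 13/64 + 143/576 = 13/24

X and Y are independent iff P(X=i,Y=j) = P(X=i)·P(Y=j) for every cell.
  P(X=0)·P(Y=0) = 1/6 × 11/24 = 11/144 = P(X=0,Y=0) ✓
  P(X=0)·P(Y=1) = 1/6 × 13/24 = 13/144 = P(X=0,Y=1) ✓
  P(X=1)·P(Y=0) = 3/8 × 11/24 = 11/64 = P(X=1,Y=0) ✓
  P(X=1)·P(Y=1) = 3/8 × 13/24 = 13/64 = P(X=1,Y=1) ✓
  P(X=2)·P(Y=0) = 11/24 × 11/24 = 121/576 = P(X=2,Y=0) ✓
  P(X=2)·P(Y=1) = 11/24 × 13/24 = 143/576 = P(X=2,Y=1) ✓

Yes, X and Y are independent: every cell factors, so I(X;Y) = 0 bits.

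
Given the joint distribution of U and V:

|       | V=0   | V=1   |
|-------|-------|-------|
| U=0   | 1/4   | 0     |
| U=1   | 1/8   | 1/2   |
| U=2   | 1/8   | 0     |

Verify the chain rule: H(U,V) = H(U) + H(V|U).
Left side:
H(U,V) = -[(1/4)·log₂(1/4) + (1/8)·log₂(1/8) + (1/2)·log₂(1/2) + (1/8)·log₂(1/8)]
  = 0.5000 + 0.3750 + 0.5000 + 0.3750
  = 1.7500 bits

Right side:
Marginal P(U) (row sums):
  P(U=0) = 1/4 + 0 = 1/4
  P(U=1) = 1/8 + 1/2 = 5/8
  P(U=2) = 1/8 + 0 = 1/8
H(U) = -[(1/4)·log₂(1/4) + (5/8)·log₂(5/8) + (1/8)·log₂(1/8)]
  = 0.5000 + 0.4238 + 0.3750
  = 1.2988 bits
H(V|U) = -Σ P(U,V)·log₂ P(V|U), where P(V|U) = P(U,V) / P(U)
  (cells with P(U,V) = 0 contribute 0)
  (U=0,V=0): P(V|U) = (1/4)/(1/4) = 1;  -(1/4)·log₂(1) = 0.0000
  (U=1,V=0): P(V|U) = (1/8)/(5/8) = 1/5;  -(1/8)·log₂(1/5) = 0.2902
  (U=1,V=1): P(V|U) = (1/2)/(5/8) = 4/5;  -(1/2)·log₂(4/5) = 0.1610
  (U=2,V=0): P(V|U) = (1/8)/(1/8) = 1;  -(1/8)·log₂(1) = 0.0000
H(V|U) = 0.0000 + 0.2902 + 0.1610 + 0.0000
  = 0.4512 bits
H(U) + H(V|U) = 1.2988 + 0.4512 = 1.7500 bits

Both sides equal 1.7500 bits, so the chain rule holds ✓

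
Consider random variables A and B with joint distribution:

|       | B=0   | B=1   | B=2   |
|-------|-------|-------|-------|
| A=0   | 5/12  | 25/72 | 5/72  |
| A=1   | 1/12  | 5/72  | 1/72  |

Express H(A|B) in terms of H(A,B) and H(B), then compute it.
H(A|B) = H(A,B) - H(B)

Marginal P(B) (column sums):
  P(B=0) = 5/12 + 1/12 = 1/2
  P(B=1) = 25/72 + 5/72 = 5/12
  P(B=2) = 5/72 + 1/72 = 1/12

H(A,B) = -[(5/12)·log₂(5/12) + (25/72)·log₂(25/72) + (5/72)·log₂(5/72) + (1/12)·log₂(1/12) + (5/72)·log₂(5/72) + (1/72)·log₂(1/72)]
  = 0.5263 + 0.5299 + 0.2672 + 0.2987 + 0.2672 + 0.0857
  = 1.9750 bits
H(B) = -[(1/2)·log₂(1/2) + (5/12)·log₂(5/12) + (1/12)·log₂(1/12)]
  = 0.5000 + 0.5263 + 0.2987
  = 1.3250 bits

H(A|B) = 1.9750 - 1.3250 = 0.6500 bits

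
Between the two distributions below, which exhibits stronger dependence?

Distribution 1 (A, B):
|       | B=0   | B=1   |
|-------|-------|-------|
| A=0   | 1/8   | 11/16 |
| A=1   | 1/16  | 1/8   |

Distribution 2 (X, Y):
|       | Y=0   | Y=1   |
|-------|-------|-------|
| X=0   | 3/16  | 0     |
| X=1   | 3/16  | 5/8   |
Distribution 1 (A, B):
Marginal P(A) (row sums):
  P(A=0) = 1/8 + 11/16 = 13/16
  P(A=1) = 1/16 + 1/8 = 3/16
Marginal P(B) (column sums):
  P(B=0) = 1/8 + 1/16 = 3/16
  P(B=1) = 11/16 + 1/8 = 13/16

H(A) = -[(13/16)·log₂(13/16) + (3/16)·log₂(3/16)]
  = 0.2434 + 0.4528
  = 0.6962 bits
H(B) = -[(3/16)·log₂(3/16) + (13/16)·log₂(13/16)]
  = 0.4528 + 0.2434
  = 0.6962 bits
H(A,B) = -[(1/8)·log₂(1/8) + (11/16)·log₂(11/16) + (1/16)·log₂(1/16) + (1/8)·log₂(1/8)]
  = 0.3750 + 0.3716 + 0.2500 + 0.3750
  = 1.3716 bits

I(A;B) = H(A) + H(B) - H(A,B)
  = 0.6962 + 0.6962 - 1.3716
  = 0.0208 bits

Distribution 2 (X, Y):
Marginal P(X) (row sums):
  P(X=0) = 3/16 + 0 = 3/16
  P(X=1) = 3/16 + 5/8 = 13/16
Marginal P(Y) (column sums):
  P(Y=0) = 3/16 + 3/16 = 3/8
  P(Y=1) = 0 + 5/8 = 5/8

H(X) = -[(3/16)·log₂(3/16) + (13/16)·log₂(13/16)]
  = 0.4528 + 0.2434
  = 0.6962 bits
H(Y) = -[(3/8)·log₂(3/8) + (5/8)·log₂(5/8)]
  = 0.5306 + 0.4238
  = 0.9544 bits
H(X,Y) = -[(3/16)·log₂(3/16) + (3/16)·log₂(3/16) + (5/8)·log₂(5/8)]
  = 0.4528 + 0.4528 + 0.4238
  = 1.3294 bits

I(X;Y) = H(X) + H(Y) - H(X,Y)
  = 0.6962 + 0.9544 - 1.3294
  = 0.3212 bits

I(X;Y) = 0.3212 bits > I(A;B) = 0.0208 bits, so (X, Y) has the higher mutual information (stronger dependence).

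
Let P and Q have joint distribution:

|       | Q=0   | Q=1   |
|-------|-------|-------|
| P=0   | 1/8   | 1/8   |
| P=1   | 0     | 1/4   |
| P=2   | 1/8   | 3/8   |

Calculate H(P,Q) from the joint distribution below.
H(P,Q) = -Σ P(P,Q) log₂ P(P,Q), summed over the non-zero cells:
H(P,Q) = -[(1/8)·log₂(1/8) + (1/8)·log₂(1/8) + (1/4)·log₂(1/4) + (1/8)·log₂(1/8) + (3/8)·log₂(3/8)]
  = 0.3750 + 0.3750 + 0.5000 + 0.3750 + 0.5306
  = 2.1556 bits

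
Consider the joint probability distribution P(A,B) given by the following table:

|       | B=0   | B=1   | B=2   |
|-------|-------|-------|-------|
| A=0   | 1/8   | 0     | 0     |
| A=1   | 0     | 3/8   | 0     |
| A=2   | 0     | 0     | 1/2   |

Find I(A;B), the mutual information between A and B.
Marginal P(A) (row sums):
  P(A=0) = 1/8 + 0 + 0 = 1/8
  P(A=1) = 0 + 3/8 + 0 = 3/8
  P(A=2) = 0 + 0 + 1/2 = 1/2
Marginal P(B) (column sums):
  P(B=0) = 1/8 + 0 + 0 = 1/8
  P(B=1) = 0 + 3/8 + 0 = 3/8
  P(B=2) = 0 + 0 + 1/2 = 1/2

H(A) = -[(1/8)·log₂(1/8) + (3/8)·log₂(3/8) + (1/2)·log₂(1/2)]
  = 0.3750 + 0.5306 + 0.5000
  = 1.4056 bits
H(B) = -[(1/8)·log₂(1/8) + (3/8)·log₂(3/8) + (1/2)·log₂(1/2)]
  = 0.3750 + 0.5306 + 0.5000
  = 1.4056 bits
H(A,B) = -[(1/8)·log₂(1/8) + (3/8)·log₂(3/8) + (1/2)·log₂(1/2)]
  = 0.3750 + 0.5306 + 0.5000
  = 1.4056 bits

I(A;B) = H(A) + H(B) - H(A,B)
  = 1.4056 + 1.4056 - 1.4056
  = 1.4056 bits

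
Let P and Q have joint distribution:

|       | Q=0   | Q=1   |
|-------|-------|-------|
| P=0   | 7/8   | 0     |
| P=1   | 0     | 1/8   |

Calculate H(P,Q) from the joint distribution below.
H(P,Q) = -Σ P(P,Q) log₂ P(P,Q), summed over the non-zero cells:
H(P,Q) = -[(7/8)·log₂(7/8) + (1/8)·log₂(1/8)]
  = 0.1686 + 0.3750
  = 0.5436 bits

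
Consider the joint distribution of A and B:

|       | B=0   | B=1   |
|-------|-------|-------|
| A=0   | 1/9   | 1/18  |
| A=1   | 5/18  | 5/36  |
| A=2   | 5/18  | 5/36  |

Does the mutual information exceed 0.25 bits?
Marginal P(A) (row sums):
  P(A=0) = 1/9 + 1/18 = 1/6
  P(A=1) = 5/18 + 5/36 = 5/12
  P(A=2) = 5/18 + 5/36 = 5/12
Marginal P(B) (column sums):
  P(B=0) = 1/9 + 5/18 + 5/18 = 2/3
  P(B=1) = 1/18 + 5/36 + 5/36 = 1/3

H(A) = -[(1/6)·log₂(1/6) + (5/12)·log₂(5/12) + (5/12)·log₂(5/12)]
  = 0.4308 + 0.5263 + 0.5263
  = 1.4834 bits
H(B) = -[(2/3)·log₂(2/3) + (1/3)·log₂(1/3)]
  = 0.3900 + 0.5283
  = 0.9183 bits
H(A,B) = -[(1/9)·log₂(1/9) + (1/18)·log₂(1/18) + (5/18)·log₂(5/18) + (5/36)·log₂(5/36) + (5/18)·log₂(5/18) + (5/36)·log₂(5/36)]
  = 0.3522 + 0.2317 + 0.5133 + 0.3956 + 0.5133 + 0.3956
  = 2.4017 bits

I(A;B) = H(A) + H(B) - H(A,B)
  = 1.4834 + 0.9183 - 2.4017
  = 0.0000 bits

No. I(A;B) = 0.0000 bits, which is ≤ 0.25 bits.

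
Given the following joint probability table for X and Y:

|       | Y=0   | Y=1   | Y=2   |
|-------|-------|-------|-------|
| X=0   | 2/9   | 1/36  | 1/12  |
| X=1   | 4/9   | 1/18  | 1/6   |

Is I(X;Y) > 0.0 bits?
Marginal P(X) (row sums):
  P(X=0) = 2/9 + 1/36 + 1/12 = 1/3
  P(X=1) = 4/9 + 1/18 + 1/6 = 2/3
Marginal P(Y) (column sums):
  P(Y=0) = 2/9 + 4/9 = 2/3
  P(Y=1) = 1/36 + 1/18 = 1/12
  P(Y=2) = 1/12 + 1/6 = 1/4

H(X) = -[(1/3)·log₂(1/3) + (2/3)·log₂(2/3)]
  = 0.5283 + 0.3900
  = 0.9183 bits
H(Y) = -[(2/3)·log₂(2/3) + (1/12)·log₂(1/12) + (1/4)·log₂(1/4)]
  = 0.3900 + 0.2987 + 0.5000
  = 1.1887 bits
H(X,Y) = -[(2/9)·log₂(2/9) + (1/36)·log₂(1/36) + (1/12)·log₂(1/12) + (4/9)·log₂(4/9) + (1/18)·log₂(1/18) + (1/6)·log₂(1/6)]
  = 0.4822 + 0.1436 + 0.2987 + 0.5200 + 0.2317 + 0.4308
  = 2.1070 bits

I(X;Y) = H(X) + H(Y) - H(X,Y)
  = 0.9183 + 1.1887 - 2.1070
  = 0.0000 bits

No. I(X;Y) = 0.0000 bits, which is ≤ 0.0 bits.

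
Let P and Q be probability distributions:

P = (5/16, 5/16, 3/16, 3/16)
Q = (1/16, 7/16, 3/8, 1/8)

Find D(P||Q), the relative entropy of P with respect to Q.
D(P||Q) = Σ P(i) log₂(P(i)/Q(i))
  i=0: (5/16) × log₂((5/16)/(1/16)) = (5/16) × log₂(5) = 0.7256
  i=1: (5/16) × log₂((5/16)/(7/16)) = (5/16) × log₂(5/7) = -0.1517
  i=2: (3/16) × log₂((3/16)/(3/8)) = (3/16) × log₂(1/2) = -0.1875
  i=3: (3/16) × log₂((3/16)/(1/8)) = (3/16) × log₂(3/2) = 0.1097
D(P||Q) = 0.7256 - 0.1517 - 0.1875 + 0.1097
  = 0.4961 bits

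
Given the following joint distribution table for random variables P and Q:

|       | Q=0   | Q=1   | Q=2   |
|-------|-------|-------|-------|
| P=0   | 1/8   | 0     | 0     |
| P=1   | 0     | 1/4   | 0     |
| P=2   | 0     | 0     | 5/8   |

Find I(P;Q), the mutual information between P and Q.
Marginal P(P) (row sums):
  P(P=0) = 1/8 + 0 + 0 = 1/8
  P(P=1) = 0 + 1/4 + 0 = 1/4
  P(P=2) = 0 + 0 + 5/8 = 5/8
Marginal P(Q) (column sums):
  P(Q=0) = 1/8 + 0 + 0 = 1/8
  P(Q=1) = 0 + 1/4 + 0 = 1/4
  P(Q=2) = 0 + 0 + 5/8 = 5/8

H(P) = -[(1/8)·log₂(1/8) + (1/4)·log₂(1/4) + (5/8)·log₂(5/8)]
  = 0.3750 + 0.5000 + 0.4238
  = 1.2988 bits
H(Q) = -[(1/8)·log₂(1/8) + (1/4)·log₂(1/4) + (5/8)·log₂(5/8)]
  = 0.3750 + 0.5000 + 0.4238
  = 1.2988 bits
H(P,Q) = -[(1/8)·log₂(1/8) + (1/4)·log₂(1/4) + (5/8)·log₂(5/8)]
  = 0.3750 + 0.5000 + 0.4238
  = 1.2988 bits

I(P;Q) = H(P) + H(Q) - H(P,Q)
  = 1.2988 + 1.2988 - 1.2988
  = 1.2988 bits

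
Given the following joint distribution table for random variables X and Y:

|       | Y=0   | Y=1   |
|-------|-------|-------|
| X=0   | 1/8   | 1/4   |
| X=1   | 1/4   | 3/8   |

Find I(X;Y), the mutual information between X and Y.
Marginal P(X) (row sums):
  P(X=0) = 1/8 + 1/4 = 3/8
  P(X=1) = 1/4 + 3/8 = 5/8
Marginal P(Y) (column sums):
  P(Y=0) = 1/8 + 1/4 = 3/8
  P(Y=1) = 1/4 + 3/8 = 5/8

H(X) = -[(3/8)·log₂(3/8) + (5/8)·log₂(5/8)]
  = 0.5306 + 0.4238
  = 0.9544 bits
H(Y) = -[(3/8)·log₂(3/8) + (5/8)·log₂(5/8)]
  = 0.5306 + 0.4238
  = 0.9544 bits
H(X,Y) = -[(1/8)·log₂(1/8) + (1/4)·log₂(1/4) + (1/4)·log₂(1/4) + (3/8)·log₂(3/8)]
  = 0.3750 + 0.5000 + 0.5000 + 0.5306
  = 1.9056 bits

I(X;Y) = H(X) + H(Y) - H(X,Y)
  = 0.9544 + 0.9544 - 1.9056
  = 0.0032 bits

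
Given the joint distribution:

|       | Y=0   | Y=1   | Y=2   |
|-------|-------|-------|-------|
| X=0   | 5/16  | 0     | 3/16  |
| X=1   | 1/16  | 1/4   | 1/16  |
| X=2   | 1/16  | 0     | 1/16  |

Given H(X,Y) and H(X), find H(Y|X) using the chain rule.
From the chain rule: H(X,Y) = H(X) + H(Y|X)
Therefore: H(Y|X) = H(X,Y) - H(X)

H(X,Y) = -[(5/16)·log₂(5/16) + (3/16)·log₂(3/16) + (1/16)·log₂(1/16) + (1/4)·log₂(1/4) + (1/16)·log₂(1/16) + (1/16)·log₂(1/16) + (1/16)·log₂(1/16)]
  = 0.5244 + 0.4528 + 0.2500 + 0.5000 + 0.2500 + 0.2500 + 0.2500
  = 2.4772 bits
Marginal P(X) (row sums):
  P(X=0) = 5/16 + 0 + 3/16 = 1/2
  P(X=1) = 1/16 + 1/4 + 1/16 = 3/8
  P(X=2) = 1/16 + 0 + 1/16 = 1/8
H(X) = -[(1/2)·log₂(1/2) + (3/8)·log₂(3/8) + (1/8)·log₂(1/8)]
  = 0.5000 + 0.5306 + 0.3750
  = 1.4056 bits

H(Y|X) = 2.4772 - 1.4056 = 1.0716 bits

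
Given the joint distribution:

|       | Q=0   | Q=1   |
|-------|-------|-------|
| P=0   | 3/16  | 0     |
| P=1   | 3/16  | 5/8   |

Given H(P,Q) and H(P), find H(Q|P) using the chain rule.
From the chain rule: H(P,Q) = H(P) + H(Q|P)
Therefore: H(Q|P) = H(P,Q) - H(P)

H(P,Q) = -[(3/16)·log₂(3/16) + (3/16)·log₂(3/16) + (5/8)·log₂(5/8)]
  = 0.4528 + 0.4528 + 0.4238
  = 1.3294 bits
Marginal P(P) (row sums):
  P(P=0) = 3/16 + 0 = 3/16
  P(P=1) = 3/16 + 5/8 = 13/16
H(P) = -[(3/16)·log₂(3/16) + (13/16)·log₂(13/16)]
  = 0.4528 + 0.2434
  = 0.6962 bits

H(Q|P) = 1.3294 - 0.6962 = 0.6332 bits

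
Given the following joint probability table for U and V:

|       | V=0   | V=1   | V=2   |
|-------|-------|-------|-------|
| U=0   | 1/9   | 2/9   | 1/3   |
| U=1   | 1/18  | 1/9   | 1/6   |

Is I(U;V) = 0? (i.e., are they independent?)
Marginal P(U) (row sums):
  P(U=0) = 1/9 + 2/9 + 1/3 = 2/3
  P(U=1) = 1/18 + 1/9 + 1/6 = 1/3
Marginal P(V) (column sums):
  P(V=0) = 1/9 + 1/18 = 1/6
  P(V=1) = 2/9 + 1/9 = 1/3
  P(V=2) = 1/3 + 1/6 = 1/2

U and V are independent iff P(U=i,V=j) = P(U=i)·P(V=j) for every cell.
  P(U=0)·P(V=0) = 2/3 × 1/6 = 1/9 = P(U=0,V=0) ✓
  P(U=0)·P(V=1) = 2/3 × 1/3 = 2/9 = P(U=0,V=1) ✓
  P(U=0)·P(V=2) = 2/3 × 1/2 = 1/3 = P(U=0,V=2) ✓
  P(U=1)·P(V=0) = 1/3 × 1/6 = 1/18 = P(U=1,V=0) ✓
  P(U=1)·P(V=1) = 1/3 × 1/3 = 1/9 = P(U=1,V=1) ✓
  P(U=1)·P(V=2) = 1/3 × 1/2 = 1/6 = P(U=1,V=2) ✓

Yes, U and V are independent: every cell factors, so I(U;V) = 0 bits.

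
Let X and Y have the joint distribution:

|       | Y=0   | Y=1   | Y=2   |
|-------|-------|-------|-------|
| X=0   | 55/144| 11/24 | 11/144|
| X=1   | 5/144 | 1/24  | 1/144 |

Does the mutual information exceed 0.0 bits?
Marginal P(X) (row sums):
  P(X=0) = 55/144 + 11/24 + 11/144 = 11/12
  P(X=1) = 5/144 + 1/24 + 1/144 = 1/12
Marginal P(Y) (column sums):
  P(Y=0) = 55/144 + 5/144 = 5/12
  P(Y=1) = 11/24 + 1/24 = 1/2
  P(Y=2) = 11/144 + 1/144 = 1/12

H(X) = -[(11/12)·log₂(11/12) + (1/12)·log₂(1/12)]
  = 0.1151 + 0.2987
  = 0.4138 bits
H(Y) = -[(5/12)·log₂(5/12) + (1/2)·log₂(1/2) + (1/12)·log₂(1/12)]
  = 0.5263 + 0.5000 + 0.2987
  = 1.3250 bits
H(X,Y) = -[(55/144)·log₂(55/144) + (11/24)·log₂(11/24) + (11/144)·log₂(11/144) + (5/144)·log₂(5/144) + (1/24)·log₂(1/24) + (1/144)·log₂(1/144)]
  = 0.5304 + 0.5159 + 0.2834 + 0.1683 + 0.1910 + 0.0498
  = 1.7388 bits

I(X;Y) = H(X) + H(Y) - H(X,Y)
  = 0.4138 + 1.3250 - 1.7388
  = 0.0000 bits

No. I(X;Y) = 0.0000 bits, which is ≤ 0.0 bits.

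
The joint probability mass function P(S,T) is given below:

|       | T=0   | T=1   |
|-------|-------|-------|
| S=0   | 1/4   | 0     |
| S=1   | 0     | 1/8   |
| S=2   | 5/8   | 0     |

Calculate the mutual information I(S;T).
Marginal P(S) (row sums):
  P(S=0) = 1/4 + 0 = 1/4
  P(S=1) = 0 + 1/8 = 1/8
  P(S=2) = 5/8 + 0 = 5/8
Marginal P(T) (column sums):
  P(T=0) = 1/4 + 0 + 5/8 = 7/8
  P(T=1) = 0 + 1/8 + 0 = 1/8

H(S) = -[(1/4)·log₂(1/4) + (1/8)·log₂(1/8) + (5/8)·log₂(5/8)]
  = 0.5000 + 0.3750 + 0.4238
  = 1.2988 bits
H(T) = -[(7/8)·log₂(7/8) + (1/8)·log₂(1/8)]
  = 0.1686 + 0.3750
  = 0.5436 bits
H(S,T) = -[(1/4)·log₂(1/4) + (1/8)·log₂(1/8) + (5/8)·log₂(5/8)]
  = 0.5000 + 0.3750 + 0.4238
  = 1.2988 bits

I(S;T) = H(S) + H(T) - H(S,T)
  = 1.2988 + 0.5436 - 1.2988
  = 0.5436 bits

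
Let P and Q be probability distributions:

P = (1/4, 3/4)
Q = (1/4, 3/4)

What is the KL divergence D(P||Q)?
D(P||Q) = Σ P(i) log₂(P(i)/Q(i))
  i=0: (1/4) × log₂((1/4)/(1/4)) = (1/4) × log₂(1) = 0.0000
  i=1: (3/4) × log₂((3/4)/(3/4)) = (3/4) × log₂(1) = 0.0000
D(P||Q) = 0.0000 + 0.0000
  = 0.0000 bits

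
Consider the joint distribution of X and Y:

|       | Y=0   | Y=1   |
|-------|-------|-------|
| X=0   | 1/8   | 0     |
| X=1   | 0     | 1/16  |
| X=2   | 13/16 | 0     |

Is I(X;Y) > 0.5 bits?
Marginal P(X) (row sums):
  P(X=0) = 1/8 + 0 = 1/8
  P(X=1) = 0 + 1/16 = 1/16
  P(X=2) = 13/16 + 0 = 13/16
Marginal P(Y) (column sums):
  P(Y=0) = 1/8 + 0 + 13/16 = 15/16
  P(Y=1) = 0 + 1/16 + 0 = 1/16

H(X) = -[(1/8)·log₂(1/8) + (1/16)·log₂(1/16) + (13/16)·log₂(13/16)]
  = 0.3750 + 0.2500 + 0.2434
  = 0.8684 bits
H(Y) = -[(15/16)·log₂(15/16) + (1/16)·log₂(1/16)]
  = 0.0873 + 0.2500
  = 0.3373 bits
H(X,Y) = -[(1/8)·log₂(1/8) + (1/16)·log₂(1/16) + (13/16)·log₂(13/16)]
  = 0.3750 + 0.2500 + 0.2434
  = 0.8684 bits

I(X;Y) = H(X) + H(Y) - H(X,Y)
  = 0.8684 + 0.3373 - 0.8684
  = 0.3373 bits

No. I(X;Y) = 0.3373 bits, which is ≤ 0.5 bits.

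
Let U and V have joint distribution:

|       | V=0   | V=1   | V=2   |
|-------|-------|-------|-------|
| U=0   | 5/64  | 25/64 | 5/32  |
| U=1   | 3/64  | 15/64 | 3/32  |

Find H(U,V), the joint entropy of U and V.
H(U,V) = -Σ P(U,V) log₂ P(U,V), summed over the non-zero cells:
H(U,V) = -[(5/64)·log₂(5/64) + (25/64)·log₂(25/64) + (5/32)·log₂(5/32) + (3/64)·log₂(3/64) + (15/64)·log₂(15/64) + (3/32)·log₂(3/32)]
  = 0.2873 + 0.5297 + 0.4184 + 0.2070 + 0.4906 + 0.3202
  = 2.2532 bits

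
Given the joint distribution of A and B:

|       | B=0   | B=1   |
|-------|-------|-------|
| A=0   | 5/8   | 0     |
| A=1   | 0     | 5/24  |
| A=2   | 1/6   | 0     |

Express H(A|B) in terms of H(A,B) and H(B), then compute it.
H(A|B) = H(A,B) - H(B)

Marginal P(B) (column sums):
  P(B=0) = 5/8 + 0 + 1/6 = 19/24
  P(B=1) = 0 + 5/24 + 0 = 5/24

H(A,B) = -[(5/8)·log₂(5/8) + (5/24)·log₂(5/24) + (1/6)·log₂(1/6)]
  = 0.4238 + 0.4715 + 0.4308
  = 1.3261 bits
H(B) = -[(19/24)·log₂(19/24) + (5/24)·log₂(5/24)]
  = 0.2668 + 0.4715
  = 0.7383 bits

H(A|B) = 1.3261 - 0.7383 = 0.5878 bits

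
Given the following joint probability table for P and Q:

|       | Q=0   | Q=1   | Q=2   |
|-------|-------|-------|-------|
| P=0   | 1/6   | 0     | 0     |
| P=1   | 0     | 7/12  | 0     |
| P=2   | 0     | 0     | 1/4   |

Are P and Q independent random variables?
Marginal P(P) (row sums):
  P(P=0) = 1/6 + 0 + 0 = 1/6
  P(P=1) = 0 + 7/12 + 0 = 7/12
  P(P=2) = 0 + 0 + 1/4 = 1/4
Marginal P(Q) (column sums):
  P(Q=0) = 1/6 + 0 + 0 = 1/6
  P(Q=1) = 0 + 7/12 + 0 = 7/12
  P(Q=2) = 0 + 0 + 1/4 = 1/4

P and Q are independent iff P(P=i,Q=j) = P(P=i)·P(Q=j) for every cell.
  P(P=0)·P(Q=0) = 1/6 × 1/6 = 1/36, but P(P=0,Q=0) = 1/6 ✗

No, P and Q are not independent. Quantitatively, I(P;Q) > 0:

H(P) = -[(1/6)·log₂(1/6) + (7/12)·log₂(7/12) + (1/4)·log₂(1/4)]
  = 0.4308 + 0.4536 + 0.5000
  = 1.3844 bits
H(Q) = -[(1/6)·log₂(1/6) + (7/12)·log₂(7/12) + (1/4)·log₂(1/4)]
  = 0.4308 + 0.4536 + 0.5000
  = 1.3844 bits
H(P,Q) = -[(1/6)·log₂(1/6) + (7/12)·log₂(7/12) + (1/4)·log₂(1/4)]
  = 0.4308 + 0.4536 + 0.5000
  = 1.3844 bits
I(P;Q) = H(P) + H(Q) - H(P,Q) = 1.3844 + 1.3844 - 1.3844 = 1.3844 bits > 0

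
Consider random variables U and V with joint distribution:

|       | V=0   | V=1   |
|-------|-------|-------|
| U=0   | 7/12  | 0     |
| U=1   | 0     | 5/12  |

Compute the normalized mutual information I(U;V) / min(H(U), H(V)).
Marginal P(U) (row sums):
  P(U=0) = 7/12 + 0 = 7/12
  P(U=1) = 0 + 5/12 = 5/12
Marginal P(V) (column sums):
  P(V=0) = 7/12 + 0 = 7/12
  P(V=1) = 0 + 5/12 = 5/12

H(U) = -[(7/12)·log₂(7/12) + (5/12)·log₂(5/12)]
  = 0.4536 + 0.5263
  = 0.9799 bits
H(V) = -[(7/12)·log₂(7/12) + (5/12)·log₂(5/12)]
  = 0.4536 + 0.5263
  = 0.9799 bits
H(U,V) = -[(7/12)·log₂(7/12) + (5/12)·log₂(5/12)]
  = 0.4536 + 0.5263
  = 0.9799 bits

I(U;V) = H(U) + H(V) - H(U,V)
  = 0.9799 + 0.9799 - 0.9799
  = 0.9799 bits

min(H(U), H(V)) = min(0.9799, 0.9799) = 0.9799 bits
Normalized MI = 0.9799 / 0.9799 = 1.0000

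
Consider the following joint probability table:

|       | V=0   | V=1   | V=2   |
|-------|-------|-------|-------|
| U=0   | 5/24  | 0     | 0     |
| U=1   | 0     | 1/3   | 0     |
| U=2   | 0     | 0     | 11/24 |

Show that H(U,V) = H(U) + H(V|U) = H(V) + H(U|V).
Marginal P(U) (row sums):
  P(U=0) = 5/24 + 0 + 0 = 5/24
  P(U=1) = 0 + 1/3 + 0 = 1/3
  P(U=2) = 0 + 0 + 11/24 = 11/24
Marginal P(V) (column sums):
  P(V=0) = 5/24 + 0 + 0 = 5/24
  P(V=1) = 0 + 1/3 + 0 = 1/3
  P(V=2) = 0 + 0 + 11/24 = 11/24

Decomposition 1: H(U) + H(V|U)
H(U) = -[(5/24)·log₂(5/24) + (1/3)·log₂(1/3) + (11/24)·log₂(11/24)]
  = 0.4715 + 0.5283 + 0.5159
  = 1.5157 bits
H(V|U) = -Σ P(U,V)·log₂ P(V|U), where P(V|U) = P(U,V) / P(U)
  (cells with P(U,V) = 0 contribute 0)
  (U=0,V=0): P(V|U) = (5/24)/(5/24) = 1;  -(5/24)·log₂(1) = 0.0000
  (U=1,V=1): P(V|U) = (1/3)/(1/3) = 1;  -(1/3)·log₂(1) = 0.0000
  (U=2,V=2): P(V|U) = (11/24)/(11/24) = 1;  -(11/24)·log₂(1) = 0.0000
H(V|U) = 0.0000 + 0.0000 + 0.0000
  = 0.0000 bits
H(U) + H(V|U) = 1.5157 + 0.0000 = 1.5157 bits

Decomposition 2: H(V) + H(U|V)
H(V) = -[(5/24)·log₂(5/24) + (1/3)·log₂(1/3) + (11/24)·log₂(11/24)]
  = 0.4715 + 0.5283 + 0.5159
  = 1.5157 bits
H(U|V) = -Σ P(U,V)·log₂ P(U|V), where P(U|V) = P(U,V) / P(V)
  (cells with P(U,V) = 0 contribute 0)
  (U=0,V=0): P(U|V) = (5/24)/(5/24) = 1;  -(5/24)·log₂(1) = 0.0000
  (U=1,V=1): P(U|V) = (1/3)/(1/3) = 1;  -(1/3)·log₂(1) = 0.0000
  (U=2,V=2): P(U|V) = (11/24)/(11/24) = 1;  -(11/24)·log₂(1) = 0.0000
H(U|V) = 0.0000 + 0.0000 + 0.0000
  = 0.0000 bits
H(V) + H(U|V) = 1.5157 + 0.0000 = 1.5157 bits

Direct computation of the joint entropy:
H(U,V) = -[(5/24)·log₂(5/24) + (1/3)·log₂(1/3) + (11/24)·log₂(11/24)]
  = 0.4715 + 0.5283 + 0.5159
  = 1.5157 bits

All three agree: H(U,V) = 1.5157 bits ✓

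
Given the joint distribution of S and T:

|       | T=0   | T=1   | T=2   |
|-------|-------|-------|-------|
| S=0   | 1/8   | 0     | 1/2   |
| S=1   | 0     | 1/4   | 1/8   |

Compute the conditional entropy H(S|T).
Marginal P(T) (column sums):
  P(T=0) = 1/8 + 0 = 1/8
  P(T=1) = 0 + 1/4 = 1/4
  P(T=2) = 1/2 + 1/8 = 5/8

H(S|T) = -Σ P(S,T)·log₂ P(S|T), where P(S|T) = P(S,T) / P(T)
  (cells with P(S,T) = 0 contribute 0)
  (S=0,T=0): P(S|T) = (1/8)/(1/8) = 1;  -(1/8)·log₂(1) = 0.0000
  (S=0,T=2): P(S|T) = (1/2)/(5/8) = 4/5;  -(1/2)·log₂(4/5) = 0.1610
  (S=1,T=1): P(S|T) = (1/4)/(1/4) = 1;  -(1/4)·log₂(1) = 0.0000
  (S=1,T=2): P(S|T) = (1/8)/(5/8) = 1/5;  -(1/8)·log₂(1/5) = 0.2902
H(S|T) = 0.0000 + 0.1610 + 0.0000 + 0.2902
  = 0.4512 bits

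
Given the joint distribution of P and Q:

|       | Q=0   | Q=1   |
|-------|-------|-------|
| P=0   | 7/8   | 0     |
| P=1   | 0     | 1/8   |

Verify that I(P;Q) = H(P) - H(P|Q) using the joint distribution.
Left side, from I(P;Q) = H(P) + H(Q) - H(P,Q):
Marginal P(P) (row sums):
  P(P=0) = 7/8 + 0 = 7/8
  P(P=1) = 0 + 1/8 = 1/8
Marginal P(Q) (column sums):
  P(Q=0) = 7/8 + 0 = 7/8
  P(Q=1) = 0 + 1/8 = 1/8

H(P) = -[(7/8)·log₂(7/8) + (1/8)·log₂(1/8)]
  = 0.1686 + 0.3750
  = 0.5436 bits
H(Q) = -[(7/8)·log₂(7/8) + (1/8)·log₂(1/8)]
  = 0.1686 + 0.3750
  = 0.5436 bits
H(P,Q) = -[(7/8)·log₂(7/8) + (1/8)·log₂(1/8)]
  = 0.1686 + 0.3750
  = 0.5436 bits

I(P;Q) = H(P) + H(Q) - H(P,Q)
  = 0.5436 + 0.5436 - 0.5436
  = 0.5436 bits

Right side, with H(P|Q) computed directly from the conditional probabilities:
H(P|Q) = -Σ P(P,Q)·log₂ P(P|Q), where P(P|Q) = P(P,Q) / P(Q)
  (cells with P(P,Q) = 0 contribute 0)
  (P=0,Q=0): P(P|Q) = (7/8)/(7/8) = 1;  -(7/8)·log₂(1) = 0.0000
  (P=1,Q=1): P(P|Q) = (1/8)/(1/8) = 1;  -(1/8)·log₂(1) = 0.0000
H(P|Q) = 0.0000 + 0.0000
  = 0.0000 bits
H(P) - H(P|Q) = 0.5436 - 0.0000 = 0.5436 bits

Both sides equal 0.5436 bits, so I(P;Q) = H(P) - H(P|Q) ✓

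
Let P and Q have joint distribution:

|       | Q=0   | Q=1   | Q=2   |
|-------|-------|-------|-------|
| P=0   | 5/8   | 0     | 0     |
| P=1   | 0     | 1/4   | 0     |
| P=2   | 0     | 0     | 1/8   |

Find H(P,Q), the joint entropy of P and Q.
H(P,Q) = -Σ P(P,Q) log₂ P(P,Q), summed over the non-zero cells:
H(P,Q) = -[(5/8)·log₂(5/8) + (1/4)·log₂(1/4) + (1/8)·log₂(1/8)]
  = 0.4238 + 0.5000 + 0.3750
  = 1.2988 bits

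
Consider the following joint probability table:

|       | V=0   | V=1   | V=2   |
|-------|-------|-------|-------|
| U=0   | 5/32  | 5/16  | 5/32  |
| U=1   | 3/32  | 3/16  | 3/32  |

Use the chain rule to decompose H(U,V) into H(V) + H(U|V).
By the chain rule: H(U,V) = H(V) + H(U|V)

Marginal P(V) (column sums):
  P(V=0) = 5/32 + 3/32 = 1/4
  P(V=1) = 5/16 + 3/16 = 1/2
  P(V=2) = 5/32 + 3/32 = 1/4
H(V) = -[(1/4)·log₂(1/4) + (1/2)·log₂(1/2) + (1/4)·log₂(1/4)]
  = 0.5000 + 0.5000 + 0.5000
  = 1.5000 bits
H(U|V) = -Σ P(U,V)·log₂ P(U|V), where P(U|V) = P(U,V) / P(V)
  (U=0,V=0): P(U|V) = (5/32)/(1/4) = 5/8;  -(5/32)·log₂(5/8) = 0.1059
  (U=0,V=1): P(U|V) = (5/16)/(1/2) = 5/8;  -(5/16)·log₂(5/8) = 0.2119
  (U=0,V=2): P(U|V) = (5/32)/(1/4) = 5/8;  -(5/32)·log₂(5/8) = 0.1059
  (U=1,V=0): P(U|V) = (3/32)/(1/4) = 3/8;  -(3/32)·log₂(3/8) = 0.1327
  (U=1,V=1): P(U|V) = (3/16)/(1/2) = 3/8;  -(3/16)·log₂(3/8) = 0.2653
  (U=1,V=2): P(U|V) = (3/32)/(1/4) = 3/8;  -(3/32)·log₂(3/8) = 0.1327
H(U|V) = 0.1059 + 0.2119 + 0.1059 + 0.1327 + 0.2653 + 0.1327
  = 0.9544 bits

H(U,V) = H(V) + H(U|V) = 1.5000 + 0.9544 = 2.4544 bits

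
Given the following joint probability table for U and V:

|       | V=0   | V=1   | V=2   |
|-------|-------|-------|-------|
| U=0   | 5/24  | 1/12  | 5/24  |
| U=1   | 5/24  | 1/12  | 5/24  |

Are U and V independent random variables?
Marginal P(U) (row sums):
  P(U=0) = 5/24 + 1/12 + 5/24 = 1/2
  P(U=1) = 5/24 + 1/12 + 5/24 = 1/2
Marginal P(V) (column sums):
  P(V=0) = 5/24 + 5/24 = 5/12
  P(V=1) = 1/12 + 1/12 = 1/6
  P(V=2) = 5/24 + 5/24 = 5/12

U and V are independent iff P(U=i,V=j) = P(U=i)·P(V=j) for every cell.
  P(U=0)·P(V=0) = 1/2 × 5/12 = 5/24 = P(U=0,V=0) ✓
  P(U=0)·P(V=1) = 1/2 × 1/6 = 1/12 = P(U=0,V=1) ✓
  P(U=0)·P(V=2) = 1/2 × 5/12 = 5/24 = P(U=0,V=2) ✓
  P(U=1)·P(V=0) = 1/2 × 5/12 = 5/24 = P(U=1,V=0) ✓
  P(U=1)·P(V=1) = 1/2 × 1/6 = 1/12 = P(U=1,V=1) ✓
  P(U=1)·P(V=2) = 1/2 × 5/12 = 5/24 = P(U=1,V=2) ✓

Yes, U and V are independent: every cell factors, so I(U;V) = 0 bits.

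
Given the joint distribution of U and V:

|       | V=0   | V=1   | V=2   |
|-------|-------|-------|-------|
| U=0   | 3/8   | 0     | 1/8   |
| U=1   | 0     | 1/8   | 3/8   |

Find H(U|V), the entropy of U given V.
Marginal P(V) (column sums):
  P(V=0) = 3/8 + 0 = 3/8
  P(V=1) = 0 + 1/8 = 1/8
  P(V=2) = 1/8 + 3/8 = 1/2

H(U|V) = -Σ P(U,V)·log₂ P(U|V), where P(U|V) = P(U,V) / P(V)
  (cells with P(U,V) = 0 contribute 0)
  (U=0,V=0): P(U|V) = (3/8)/(3/8) = 1;  -(3/8)·log₂(1) = 0.0000
  (U=0,V=2): P(U|V) = (1/8)/(1/2) = 1/4;  -(1/8)·log₂(1/4) = 0.2500
  (U=1,V=1): P(U|V) = (1/8)/(1/8) = 1;  -(1/8)·log₂(1) = 0.0000
  (U=1,V=2): P(U|V) = (3/8)/(1/2) = 3/4;  -(3/8)·log₂(3/4) = 0.1556
H(U|V) = 0.0000 + 0.2500 + 0.0000 + 0.1556
  = 0.4056 bits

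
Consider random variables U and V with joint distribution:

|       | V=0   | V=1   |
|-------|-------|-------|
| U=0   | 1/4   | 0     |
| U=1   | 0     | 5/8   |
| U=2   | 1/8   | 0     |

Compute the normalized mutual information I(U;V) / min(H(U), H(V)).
Marginal P(U) (row sums):
  P(U=0) = 1/4 + 0 = 1/4
  P(U=1) = 0 + 5/8 = 5/8
  P(U=2) = 1/8 + 0 = 1/8
Marginal P(V) (column sums):
  P(V=0) = 1/4 + 0 + 1/8 = 3/8
  P(V=1) = 0 + 5/8 + 0 = 5/8

H(U) = -[(1/4)·log₂(1/4) + (5/8)·log₂(5/8) + (1/8)·log₂(1/8)]
  = 0.5000 + 0.4238 + 0.3750
  = 1.2988 bits
H(V) = -[(3/8)·log₂(3/8) + (5/8)·log₂(5/8)]
  = 0.5306 + 0.4238
  = 0.9544 bits
H(U,V) = -[(1/4)·log₂(1/4) + (5/8)·log₂(5/8) + (1/8)·log₂(1/8)]
  = 0.5000 + 0.4238 + 0.3750
  = 1.2988 bits

I(U;V) = H(U) + H(V) - H(U,V)
  = 1.2988 + 0.9544 - 1.2988
  = 0.9544 bits

min(H(U), H(V)) = min(1.2988, 0.9544) = 0.9544 bits
Normalized MI = 0.9544 / 0.9544 = 1.0000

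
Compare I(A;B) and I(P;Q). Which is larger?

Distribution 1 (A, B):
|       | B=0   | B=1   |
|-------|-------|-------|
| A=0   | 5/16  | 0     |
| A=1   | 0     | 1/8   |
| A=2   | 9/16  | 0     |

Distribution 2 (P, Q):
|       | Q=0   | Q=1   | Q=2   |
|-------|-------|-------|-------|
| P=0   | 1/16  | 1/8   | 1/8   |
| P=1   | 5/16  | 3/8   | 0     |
Distribution 1 (A, B):
Marginal P(A) (row sums):
  P(A=0) = 5/16 + 0 = 5/16
  P(A=1) = 0 + 1/8 = 1/8
  P(A=2) = 9/16 + 0 = 9/16
Marginal P(B) (column sums):
  P(B=0) = 5/16 + 0 + 9/16 = 7/8
  P(B=1) = 0 + 1/8 + 0 = 1/8

H(A) = -[(5/16)·log₂(5/16) + (1/8)·log₂(1/8) + (9/16)·log₂(9/16)]
  = 0.5244 + 0.3750 + 0.4669
  = 1.3663 bits
H(B) = -[(7/8)·log₂(7/8) + (1/8)·log₂(1/8)]
  = 0.1686 + 0.3750
  = 0.5436 bits
H(A,B) = -[(5/16)·log₂(5/16) + (1/8)·log₂(1/8) + (9/16)·log₂(9/16)]
  = 0.5244 + 0.3750 + 0.4669
  = 1.3663 bits

I(A;B) = H(A) + H(B) - H(A,B)
  = 1.3663 + 0.5436 - 1.3663
  = 0.5436 bits

Distribution 2 (P, Q):
Marginal P(P) (row sums):
  P(P=0) = 1/16 + 1/8 + 1/8 = 5/16
  P(P=1) = 5/16 + 3/8 + 0 = 11/16
Marginal P(Q) (column sums):
  P(Q=0) = 1/16 + 5/16 = 3/8
  P(Q=1) = 1/8 + 3/8 = 1/2
  P(Q=2) = 1/8 + 0 = 1/8

H(P) = -[(5/16)·log₂(5/16) + (11/16)·log₂(11/16)]
  = 0.5244 + 0.3716
  = 0.8960 bits
H(Q) = -[(3/8)·log₂(3/8) + (1/2)·log₂(1/2) + (1/8)·log₂(1/8)]
  = 0.5306 + 0.5000 + 0.3750
  = 1.4056 bits
H(P,Q) = -[(1/16)·log₂(1/16) + (1/8)·log₂(1/8) + (1/8)·log₂(1/8) + (5/16)·log₂(5/16) + (3/8)·log₂(3/8)]
  = 0.2500 + 0.3750 + 0.3750 + 0.5244 + 0.5306
  = 2.0550 bits

I(P;Q) = H(P) + H(Q) - H(P,Q)
  = 0.8960 + 1.4056 - 2.0550
  = 0.2466 bits

I(A;B) = 0.5436 bits > I(P;Q) = 0.2466 bits, so (A, B) has the higher mutual information (stronger dependence).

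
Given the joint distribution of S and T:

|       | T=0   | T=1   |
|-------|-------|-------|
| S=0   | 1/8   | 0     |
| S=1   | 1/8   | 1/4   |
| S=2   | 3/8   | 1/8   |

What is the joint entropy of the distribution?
H(S,T) = -Σ P(S,T) log₂ P(S,T), summed over the non-zero cells:
H(S,T) = -[(1/8)·log₂(1/8) + (1/8)·log₂(1/8) + (1/4)·log₂(1/4) + (3/8)·log₂(3/8) + (1/8)·log₂(1/8)]
  = 0.3750 + 0.3750 + 0.5000 + 0.5306 + 0.3750
  = 2.1556 bits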